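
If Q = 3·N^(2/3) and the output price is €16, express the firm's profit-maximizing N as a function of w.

N(w) = 32768/w³

MP_N = (2/3)·3·N^(-1/3) = 2·N^(-1/3).
Setting P·MP_N = w: 32·N^(-1/3) = w.
Solving for N: N^(-1/3) = w/32, so N = (32/w)^(3).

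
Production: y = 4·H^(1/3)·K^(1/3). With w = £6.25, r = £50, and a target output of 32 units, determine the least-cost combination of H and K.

H* = 64, K* = 8

Cost minimization requires the marginal rate of technical substitution to equal the input-price ratio: MP_H/MP_K = w/r.
Here MP_H/MP_K = (1/3)·(K/H)/(1/3) = (K/H). Setting this equal to 6.25/50 = 0.125 gives K = 0.125H.
Substituting into y = 32: 4·H^(1/3)·(0.125H)^(1/3) = 32.
Solving, H = 64 and K = 8.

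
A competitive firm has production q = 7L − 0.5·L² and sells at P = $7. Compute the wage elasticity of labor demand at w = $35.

From P·MP_L = w with MP_L = 7 − L, labor demand is L(w) = 7 − w/7.
dL/dw = −1/(7) = -1/7.
At w = 35, L = 2, so ε = (dL/dw)·(w/L) = (-1/7)·(35/2) = -2.5.

ε = -2.5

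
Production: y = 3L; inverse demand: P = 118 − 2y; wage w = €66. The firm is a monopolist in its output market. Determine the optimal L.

L* = 8

Marginal revenue from the inverse demand is MR = 118 − 4y.
The marginal product is MP_L = 3.
A monopolist hires until marginal revenue product equals the wage: MR·MP_L = w.
(118 − 12L)·3 = 66, so L = 8.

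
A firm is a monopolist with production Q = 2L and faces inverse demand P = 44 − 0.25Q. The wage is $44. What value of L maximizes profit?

L* = 22

Marginal revenue from the inverse demand is MR = 44 − 0.5Q.
The marginal product is MP_L = 2.
A monopolist hires until marginal revenue product equals the wage: MR·MP_L = w.
(44 − L)·2 = 44, so L = 22.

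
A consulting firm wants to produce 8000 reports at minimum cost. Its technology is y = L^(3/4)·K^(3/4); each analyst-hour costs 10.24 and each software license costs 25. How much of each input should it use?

Cost minimization requires the marginal rate of technical substitution to equal the input-price ratio: MP_L/MP_K = w/r.
Here MP_L/MP_K = (3/4)·(K/L)/(3/4) = (K/L). Setting this equal to 10.24/25 = 0.4096 gives K = 0.4096L.
Substituting into y = 8000: L^(3/4)·(0.4096L)^(3/4) = 8000.
Solving, L = 625 and K = 256.

L* = 625, K* = 256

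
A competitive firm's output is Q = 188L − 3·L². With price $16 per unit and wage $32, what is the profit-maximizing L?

The marginal product of L is MP_L = 188 − 6L.
A price-taking firm hires until the value of the marginal product equals the wage: P·MP_L = w, so 16·(188 − 6L) = 32.
Then 188 − 6L = 2, giving L = 31.

L* = 31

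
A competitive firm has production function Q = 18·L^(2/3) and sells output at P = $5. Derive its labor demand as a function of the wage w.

MP_L = (2/3)·18·L^(-1/3) = 12·L^(-1/3).
Setting P·MP_L = w: 60·L^(-1/3) = w.
Solving for L: L^(-1/3) = w/60, so L = (60/w)^(3).

L(w) = 216000/w³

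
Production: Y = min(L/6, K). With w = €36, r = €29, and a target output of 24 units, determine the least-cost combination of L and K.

L* = 144, K* = 24

With a fixed-proportions technology, the cost-minimizing bundle uses no slack in either input: L/6 = K = Y.
So L = 6·24 = 144 and K = 24.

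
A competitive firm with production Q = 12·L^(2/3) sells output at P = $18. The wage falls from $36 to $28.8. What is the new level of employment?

L* = 125

From P·MP_L = w with MP_L = 8·L^(-1/3), the labor demand is L(w) = (144/w)^(3).
At w = 36: L = 64. At w = 28.8: L = 125.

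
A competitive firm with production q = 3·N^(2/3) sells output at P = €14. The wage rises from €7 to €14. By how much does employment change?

From P·MP_N = w with MP_N = 2·N^(-1/3), the labor demand is N(w) = (28/w)^(3).
At w = 7: N = 64. At w = 14: N = 8.
ΔN = 8 − 64 = -56.

ΔN = -56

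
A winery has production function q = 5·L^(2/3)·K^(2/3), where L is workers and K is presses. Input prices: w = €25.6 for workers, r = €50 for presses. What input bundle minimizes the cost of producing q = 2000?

L* = 125, K* = 64

Cost minimization requires the marginal rate of technical substitution to equal the input-price ratio: MP_L/MP_K = w/r.
Here MP_L/MP_K = (2/3)·(K/L)/(2/3) = (K/L). Setting this equal to 25.6/50 = 0.512 gives K = 0.512L.
Substituting into q = 2000: 5·L^(2/3)·(0.512L)^(2/3) = 2000.
Solving, L = 125 and K = 64.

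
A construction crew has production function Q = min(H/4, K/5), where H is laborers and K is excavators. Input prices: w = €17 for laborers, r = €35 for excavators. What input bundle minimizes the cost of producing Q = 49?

With a fixed-proportions technology, the cost-minimizing bundle uses no slack in either input: H/4 = K/5 = Q.
So H = 4·49 = 196 and K = 5·49 = 245.

H* = 196, K* = 245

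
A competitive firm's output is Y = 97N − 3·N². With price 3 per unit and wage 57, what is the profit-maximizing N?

The marginal product of N is MP_N = 97 − 6N.
A price-taking firm hires until the value of the marginal product equals the wage: P·MP_N = w, so 3·(97 − 6N) = 57.
Then 97 − 6N = 19, giving N = 13.

N* = 13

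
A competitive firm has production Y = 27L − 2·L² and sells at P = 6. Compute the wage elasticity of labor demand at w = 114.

From P·MP_L = w with MP_L = 27 − 4L, labor demand is L(w) = (27 − w/6)/4.
dL/dw = −1/(24) = -1/24.
At w = 114, L = 2, so ε = (dL/dw)·(w/L) = (-1/24)·(114/2) = -2.375.

ε = -2.375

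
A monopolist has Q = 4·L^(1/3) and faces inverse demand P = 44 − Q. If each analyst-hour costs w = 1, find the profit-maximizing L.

L* = 64

Marginal revenue from the inverse demand is MR = 44 − 2Q.
The marginal product is MP_L = (4/3)·L^(-2/3).
A monopolist hires until marginal revenue product equals the wage: MR·MP_L = w.
At L, Q = 4·L^(1/3). Substituting and solving: (44 − 8·L^(1/3))·(4/3)·L^(-2/3) = 1 gives L = 64.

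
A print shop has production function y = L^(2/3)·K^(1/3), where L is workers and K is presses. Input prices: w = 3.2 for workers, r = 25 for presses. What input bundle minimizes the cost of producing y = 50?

Cost minimization requires the marginal rate of technical substitution to equal the input-price ratio: MP_L/MP_K = w/r.
Here MP_L/MP_K = (2/3)·(K/L)/(1/3) = 2·(K/L). Setting this equal to 3.2/25 = 0.128 gives K = 0.064L.
Substituting into y = 50: L^(2/3)·(0.064L)^(1/3) = 50.
Solving, L = 125 and K = 8.

L* = 125, K* = 8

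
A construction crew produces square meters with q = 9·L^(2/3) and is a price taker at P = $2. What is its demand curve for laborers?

L(w) = 1728/w³

MP_L = (2/3)·9·L^(-1/3) = 6·L^(-1/3).
Setting P·MP_L = w: 12·L^(-1/3) = w.
Solving for L: L^(-1/3) = w/12, so L = (12/w)^(3).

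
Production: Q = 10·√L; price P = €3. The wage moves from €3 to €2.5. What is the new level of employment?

L* = 36

From P·MP_L = w with MP_L = 5·L^(-1/2), the labor demand is L(w) = (15/w)^(2).
At w = 3: L = 25. At w = 2.5: L = 36.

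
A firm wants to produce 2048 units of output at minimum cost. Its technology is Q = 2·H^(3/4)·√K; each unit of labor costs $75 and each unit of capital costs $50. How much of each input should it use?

Cost minimization requires the marginal rate of technical substitution to equal the input-price ratio: MP_H/MP_K = w/r.
Here MP_H/MP_K = (3/4)·(K/H)/(1/2) = 1.5·(K/H). Setting this equal to 75/50 = 1.5 gives K = H.
Substituting into Q = 2048: 2·H^(3/4)·(H)^(1/2) = 2048.
Solving, H = 256 and K = 256.

H* = 256, K* = 256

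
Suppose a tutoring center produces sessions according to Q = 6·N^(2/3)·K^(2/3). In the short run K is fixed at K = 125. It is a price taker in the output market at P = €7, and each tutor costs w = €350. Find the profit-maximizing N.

N* = 8

With K = 125, MP_N = (2/3)·6·N^(-1/3)·125^(2/3) = 100·N^(-1/3).
Profit maximization for a price taker requires P·MP_N = w: 7·100·N^(-1/3) = 350.
So N^(-1/3) = 0.5, which gives N = 8.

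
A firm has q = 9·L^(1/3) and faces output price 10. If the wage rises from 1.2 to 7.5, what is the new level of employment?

L* = 8

From P·MP_L = w with MP_L = 3·L^(-2/3), the labor demand is L(w) = (30/w)^(3/2).
At w = 1.2: L = 125. At w = 7.5: L = 8.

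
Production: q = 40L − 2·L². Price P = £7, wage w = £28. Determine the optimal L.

L* = 9

The marginal product of L is MP_L = 40 − 4L.
A price-taking firm hires until the value of the marginal product equals the wage: P·MP_L = w, so 7·(40 − 4L) = 28.
Then 40 − 4L = 4, giving L = 9.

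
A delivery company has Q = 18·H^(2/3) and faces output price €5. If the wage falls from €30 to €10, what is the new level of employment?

H* = 216

From P·MP_H = w with MP_H = 12·H^(-1/3), the labor demand is H(w) = (60/w)^(3).
At w = 30: H = 8. At w = 10: H = 216.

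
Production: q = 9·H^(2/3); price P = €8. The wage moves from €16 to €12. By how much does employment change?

ΔH = 37

From P·MP_H = w with MP_H = 6·H^(-1/3), the labor demand is H(w) = (48/w)^(3).
At w = 16: H = 27. At w = 12: H = 64.
ΔH = 64 − 27 = 37.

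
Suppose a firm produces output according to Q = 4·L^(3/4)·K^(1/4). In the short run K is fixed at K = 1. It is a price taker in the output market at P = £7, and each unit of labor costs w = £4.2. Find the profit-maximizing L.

L* = 625

With K = 1, MP_L = (3/4)·4·L^(-1/4)·1^(1/4) = 3·L^(-1/4).
Profit maximization for a price taker requires P·MP_L = w: 7·3·L^(-1/4) = 4.2.
So L^(-1/4) = 0.2, which gives L = 625.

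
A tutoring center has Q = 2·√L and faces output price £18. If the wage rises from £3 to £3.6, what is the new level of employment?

L* = 25

From P·MP_L = w with MP_L = L^(-1/2), the labor demand is L(w) = (18/w)^(2).
At w = 3: L = 36. At w = 3.6: L = 25.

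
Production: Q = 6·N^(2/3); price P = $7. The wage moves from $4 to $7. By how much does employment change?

From P·MP_N = w with MP_N = 4·N^(-1/3), the labor demand is N(w) = (28/w)^(3).
At w = 4: N = 343. At w = 7: N = 64.
ΔN = 64 − 343 = -279.

ΔN = -279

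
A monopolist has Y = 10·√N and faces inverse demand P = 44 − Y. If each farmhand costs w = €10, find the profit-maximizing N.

N* = 4

Marginal revenue from the inverse demand is MR = 44 − 2Y.
The marginal product is MP_N = 5·N^(-1/2).
A monopolist hires until marginal revenue product equals the wage: MR·MP_N = w.
At N, Y = 10·√N. Substituting and solving: (44 − 20·√N)·5·N^(-1/2) = 10 gives N = 4.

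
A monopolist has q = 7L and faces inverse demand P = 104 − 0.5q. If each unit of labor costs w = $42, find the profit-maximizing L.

Marginal revenue from the inverse demand is MR = 104 − q.
The marginal product is MP_L = 7.
A monopolist hires until marginal revenue product equals the wage: MR·MP_L = w.
(104 − 7L)·7 = 42, so L = 14.

L* = 14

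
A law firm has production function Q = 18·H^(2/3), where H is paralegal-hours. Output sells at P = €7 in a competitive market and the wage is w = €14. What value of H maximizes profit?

MP_H = (2/3)·18·H^(-1/3) = 12·H^(-1/3).
Profit maximization for a price taker requires P·MP_H = w: 7·12·H^(-1/3) = 14.
So H^(-1/3) = 1/6, which gives H = 216.

H* = 216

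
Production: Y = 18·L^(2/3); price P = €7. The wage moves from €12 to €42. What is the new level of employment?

L* = 8

From P·MP_L = w with MP_L = 12·L^(-1/3), the labor demand is L(w) = (84/w)^(3).
At w = 12: L = 343. At w = 42: L = 8.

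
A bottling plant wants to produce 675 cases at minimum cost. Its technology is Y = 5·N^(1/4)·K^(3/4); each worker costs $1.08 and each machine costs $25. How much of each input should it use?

Cost minimization requires the marginal rate of technical substitution to equal the input-price ratio: MP_N/MP_K = w/r.
Here MP_N/MP_K = (1/4)·(K/N)/(3/4) = (1/3)·(K/N). Setting this equal to 1.08/25 = 0.0432 gives K = 0.1296N.
Substituting into Y = 675: 5·N^(1/4)·(0.1296N)^(3/4) = 675.
Solving, N = 625 and K = 81.

N* = 625, K* = 81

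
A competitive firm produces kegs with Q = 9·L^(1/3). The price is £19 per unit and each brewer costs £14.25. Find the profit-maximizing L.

MP_L = (1/3)·9·L^(-2/3) = 3·L^(-2/3).
Profit maximization for a price taker requires P·MP_L = w: 19·3·L^(-2/3) = 14.25.
So L^(-2/3) = 0.25, which gives L = 8.

L* = 8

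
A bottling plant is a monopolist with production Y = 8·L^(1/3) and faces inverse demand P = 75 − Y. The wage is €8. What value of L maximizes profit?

L* = 27

Marginal revenue from the inverse demand is MR = 75 − 2Y.
The marginal product is MP_L = (8/3)·L^(-2/3).
A monopolist hires until marginal revenue product equals the wage: MR·MP_L = w.
At L, Y = 8·L^(1/3). Substituting and solving: (75 − 16·L^(1/3))·(8/3)·L^(-2/3) = 8 gives L = 27.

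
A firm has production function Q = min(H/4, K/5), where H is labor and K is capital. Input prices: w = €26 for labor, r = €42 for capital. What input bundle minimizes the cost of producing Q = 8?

With a fixed-proportions technology, the cost-minimizing bundle uses no slack in either input: H/4 = K/5 = Q.
So H = 4·8 = 32 and K = 5·8 = 40.

H* = 32, K* = 40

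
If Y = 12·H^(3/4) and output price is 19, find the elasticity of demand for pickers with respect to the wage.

MP_H = (3/4)·12·H^(-1/4), so P·MP_H = w gives 171·H^(-1/4) = w.
Solving, H(w) = (171/w)^(4). This is a constant-elasticity form: H ∝ w^(−4), so ε = −4.

ε = -4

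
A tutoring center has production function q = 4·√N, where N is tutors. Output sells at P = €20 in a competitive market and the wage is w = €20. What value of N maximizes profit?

N* = 4

MP_N = (1/2)·4·N^(-1/2) = 2·N^(-1/2).
Profit maximization for a price taker requires P·MP_N = w: 20·2·N^(-1/2) = 20.
So N^(-1/2) = 0.5, which gives N = 4.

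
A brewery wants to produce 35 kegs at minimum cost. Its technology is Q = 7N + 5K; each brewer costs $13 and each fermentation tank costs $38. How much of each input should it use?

N* = 5, K* = 0

The inputs are perfect substitutes, so the firm uses whichever has the lower cost per unit of output.
Cost per unit of output via N is w/7 = 13/7; via K it is r/5 = 7.6. N is cheaper.
Producing Q = 35 with N alone: N = 5, K = 0.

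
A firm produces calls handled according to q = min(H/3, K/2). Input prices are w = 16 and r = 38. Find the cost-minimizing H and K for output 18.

H* = 54, K* = 36

With a fixed-proportions technology, the cost-minimizing bundle uses no slack in either input: H/3 = K/2 = q.
So H = 3·18 = 54 and K = 2·18 = 36.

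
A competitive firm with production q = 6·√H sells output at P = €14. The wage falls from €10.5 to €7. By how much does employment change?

ΔH = 20

From P·MP_H = w with MP_H = 3·H^(-1/2), the labor demand is H(w) = (42/w)^(2).
At w = 10.5: H = 16. At w = 7: H = 36.
ΔH = 36 − 16 = 20.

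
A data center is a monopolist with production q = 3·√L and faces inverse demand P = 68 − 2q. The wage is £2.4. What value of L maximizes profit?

Marginal revenue from the inverse demand is MR = 68 − 4q.
The marginal product is MP_L = 1.5·L^(-1/2).
A monopolist hires until marginal revenue product equals the wage: MR·MP_L = w.
At L, q = 3·√L. Substituting and solving: (68 − 12·√L)·1.5·L^(-1/2) = 2.4 gives L = 25.

L* = 25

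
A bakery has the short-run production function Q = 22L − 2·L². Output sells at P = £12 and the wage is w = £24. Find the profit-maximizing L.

The marginal product of L is MP_L = 22 − 4L.
A price-taking firm hires until the value of the marginal product equals the wage: P·MP_L = w, so 12·(22 − 4L) = 24.
Then 22 − 4L = 2, giving L = 5.

L* = 5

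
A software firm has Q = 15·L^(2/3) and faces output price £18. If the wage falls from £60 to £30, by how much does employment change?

From P·MP_L = w with MP_L = 10·L^(-1/3), the labor demand is L(w) = (180/w)^(3).
At w = 60: L = 27. At w = 30: L = 216.
ΔL = 216 − 27 = 189.

ΔL = 189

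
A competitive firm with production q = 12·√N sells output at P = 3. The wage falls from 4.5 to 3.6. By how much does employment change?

ΔN = 9

From P·MP_N = w with MP_N = 6·N^(-1/2), the labor demand is N(w) = (18/w)^(2).
At w = 4.5: N = 16. At w = 3.6: N = 25.
ΔN = 25 − 16 = 9.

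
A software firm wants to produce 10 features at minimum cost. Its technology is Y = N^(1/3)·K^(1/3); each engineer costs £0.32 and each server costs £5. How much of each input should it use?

N* = 125, K* = 8

Cost minimization requires the marginal rate of technical substitution to equal the input-price ratio: MP_N/MP_K = w/r.
Here MP_N/MP_K = (1/3)·(K/N)/(1/3) = (K/N). Setting this equal to 0.32/5 = 0.064 gives K = 0.064N.
Substituting into Y = 10: N^(1/3)·(0.064N)^(1/3) = 10.
Solving, N = 125 and K = 8.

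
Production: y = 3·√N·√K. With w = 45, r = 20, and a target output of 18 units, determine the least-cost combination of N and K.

Cost minimization requires the marginal rate of technical substitution to equal the input-price ratio: MP_N/MP_K = w/r.
Here MP_N/MP_K = (1/2)·(K/N)/(1/2) = (K/N). Setting this equal to 45/20 = 2.25 gives K = 2.25N.
Substituting into y = 18: 3·N^(1/2)·(2.25N)^(1/2) = 18.
Solving, N = 4 and K = 9.

N* = 4, K* = 9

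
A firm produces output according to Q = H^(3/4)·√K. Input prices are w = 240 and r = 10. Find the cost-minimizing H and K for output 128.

H* = 16, K* = 256

Cost minimization requires the marginal rate of technical substitution to equal the input-price ratio: MP_H/MP_K = w/r.
Here MP_H/MP_K = (3/4)·(K/H)/(1/2) = 1.5·(K/H). Setting this equal to 240/10 = 24 gives K = 16H.
Substituting into Q = 128: H^(3/4)·(16H)^(1/2) = 128.
Solving, H = 16 and K = 256.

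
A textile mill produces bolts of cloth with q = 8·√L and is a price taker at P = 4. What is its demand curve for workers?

L(w) = 256/w²

MP_L = (1/2)·8·L^(-1/2) = 4·L^(-1/2).
Setting P·MP_L = w: 16·L^(-1/2) = w.
Solving for L: L^(-1/2) = w/16, so L = (16/w)^(2).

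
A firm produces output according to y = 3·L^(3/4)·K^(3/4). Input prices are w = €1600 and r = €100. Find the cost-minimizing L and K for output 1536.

Cost minimization requires the marginal rate of technical substitution to equal the input-price ratio: MP_L/MP_K = w/r.
Here MP_L/MP_K = (3/4)·(K/L)/(3/4) = (K/L). Setting this equal to 1600/100 = 16 gives K = 16L.
Substituting into y = 1536: 3·L^(3/4)·(16L)^(3/4) = 1536.
Solving, L = 16 and K = 256.

L* = 16, K* = 256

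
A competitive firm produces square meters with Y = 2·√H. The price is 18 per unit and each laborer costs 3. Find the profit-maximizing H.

MP_H = (1/2)·2·H^(-1/2) = H^(-1/2).
Profit maximization for a price taker requires P·MP_H = w: 18·H^(-1/2) = 3.
So H^(-1/2) = 1/6, which gives H = 36.

H* = 36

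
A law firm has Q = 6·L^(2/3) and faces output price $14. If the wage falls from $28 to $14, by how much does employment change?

ΔL = 56

From P·MP_L = w with MP_L = 4·L^(-1/3), the labor demand is L(w) = (56/w)^(3).
At w = 28: L = 8. At w = 14: L = 64.
ΔL = 64 − 8 = 56.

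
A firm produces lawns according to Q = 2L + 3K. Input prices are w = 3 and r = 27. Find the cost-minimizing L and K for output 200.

The inputs are perfect substitutes, so the firm uses whichever has the lower cost per unit of output.
Cost per unit of output via L is w/2 = 1.5; via K it is r/3 = 9. L is cheaper.
Producing Q = 200 with L alone: L = 100, K = 0.

L* = 100, K* = 0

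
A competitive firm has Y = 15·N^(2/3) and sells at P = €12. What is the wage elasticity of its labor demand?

MP_N = (2/3)·15·N^(-1/3), so P·MP_N = w gives 120·N^(-1/3) = w.
Solving, N(w) = (120/w)^(3). This is a constant-elasticity form: N ∝ w^(−3), so ε = −3.

ε = -3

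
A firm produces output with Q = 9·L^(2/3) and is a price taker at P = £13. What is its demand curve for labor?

MP_L = (2/3)·9·L^(-1/3) = 6·L^(-1/3).
Setting P·MP_L = w: 78·L^(-1/3) = w.
Solving for L: L^(-1/3) = w/78, so L = (78/w)^(3).

L(w) = 474552/w³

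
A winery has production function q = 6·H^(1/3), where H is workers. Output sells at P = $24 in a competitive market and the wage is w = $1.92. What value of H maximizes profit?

MP_H = (1/3)·6·H^(-2/3) = 2·H^(-2/3).
Profit maximization for a price taker requires P·MP_H = w: 24·2·H^(-2/3) = 1.92.
So H^(-2/3) = 0.04, which gives H = 125.

H* = 125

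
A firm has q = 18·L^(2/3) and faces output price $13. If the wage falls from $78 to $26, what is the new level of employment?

From P·MP_L = w with MP_L = 12·L^(-1/3), the labor demand is L(w) = (156/w)^(3).
At w = 78: L = 8. At w = 26: L = 216.

L* = 216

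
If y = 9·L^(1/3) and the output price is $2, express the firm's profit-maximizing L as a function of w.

L(w) = (6/w)^(3/2)

MP_L = (1/3)·9·L^(-2/3) = 3·L^(-2/3).
Setting P·MP_L = w: 6·L^(-2/3) = w.
Solving for L: L^(-2/3) = w/6, so L = (6/w)^(3/2).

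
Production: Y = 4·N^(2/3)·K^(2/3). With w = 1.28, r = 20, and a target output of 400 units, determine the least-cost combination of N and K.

Cost minimization requires the marginal rate of technical substitution to equal the input-price ratio: MP_N/MP_K = w/r.
Here MP_N/MP_K = (2/3)·(K/N)/(2/3) = (K/N). Setting this equal to 1.28/20 = 0.064 gives K = 0.064N.
Substituting into Y = 400: 4·N^(2/3)·(0.064N)^(2/3) = 400.
Solving, N = 125 and K = 8.

N* = 125, K* = 8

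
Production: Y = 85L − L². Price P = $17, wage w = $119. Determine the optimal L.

The marginal product of L is MP_L = 85 − 2L.
A price-taking firm hires until the value of the marginal product equals the wage: P·MP_L = w, so 17·(85 − 2L) = 119.
Then 85 − 2L = 7, giving L = 39.

L* = 39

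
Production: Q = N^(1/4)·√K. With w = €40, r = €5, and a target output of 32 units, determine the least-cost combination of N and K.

Cost minimization requires the marginal rate of technical substitution to equal the input-price ratio: MP_N/MP_K = w/r.
Here MP_N/MP_K = (1/4)·(K/N)/(1/2) = 0.5·(K/N). Setting this equal to 40/5 = 8 gives K = 16N.
Substituting into Q = 32: N^(1/4)·(16N)^(1/2) = 32.
Solving, N = 16 and K = 256.

N* = 16, K* = 256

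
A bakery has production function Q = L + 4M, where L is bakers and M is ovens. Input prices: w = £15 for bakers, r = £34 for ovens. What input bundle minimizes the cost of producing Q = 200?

L* = 0, M* = 50

The inputs are perfect substitutes, so the firm uses whichever has the lower cost per unit of output.
Cost per unit of output via L is 15; via M it is 8.5. M is cheaper.
Producing Q = 200 with M alone: L = 0, M = 50.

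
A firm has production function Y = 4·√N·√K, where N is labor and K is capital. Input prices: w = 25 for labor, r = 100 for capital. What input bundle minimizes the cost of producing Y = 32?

N* = 16, K* = 4

Cost minimization requires the marginal rate of technical substitution to equal the input-price ratio: MP_N/MP_K = w/r.
Here MP_N/MP_K = (1/2)·(K/N)/(1/2) = (K/N). Setting this equal to 25/100 = 0.25 gives K = 0.25N.
Substituting into Y = 32: 4·N^(1/2)·(0.25N)^(1/2) = 32.
Solving, N = 16 and K = 4.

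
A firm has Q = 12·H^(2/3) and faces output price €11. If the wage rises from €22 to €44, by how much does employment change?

From P·MP_H = w with MP_H = 8·H^(-1/3), the labor demand is H(w) = (88/w)^(3).
At w = 22: H = 64. At w = 44: H = 8.
ΔH = 8 − 64 = -56.

ΔH = -56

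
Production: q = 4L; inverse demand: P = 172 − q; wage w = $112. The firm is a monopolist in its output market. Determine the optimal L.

Marginal revenue from the inverse demand is MR = 172 − 2q.
The marginal product is MP_L = 4.
A monopolist hires until marginal revenue product equals the wage: MR·MP_L = w.
(172 − 8L)·4 = 112, so L = 18.

L* = 18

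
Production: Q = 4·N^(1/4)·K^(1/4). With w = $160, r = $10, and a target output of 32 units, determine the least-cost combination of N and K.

Cost minimization requires the marginal rate of technical substitution to equal the input-price ratio: MP_N/MP_K = w/r.
Here MP_N/MP_K = (1/4)·(K/N)/(1/4) = (K/N). Setting this equal to 160/10 = 16 gives K = 16N.
Substituting into Q = 32: 4·N^(1/4)·(16N)^(1/4) = 32.
Solving, N = 16 and K = 256.

N* = 16, K* = 256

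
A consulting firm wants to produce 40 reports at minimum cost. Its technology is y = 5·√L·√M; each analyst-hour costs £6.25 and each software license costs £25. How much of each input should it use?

L* = 16, M* = 4

Cost minimization requires the marginal rate of technical substitution to equal the input-price ratio: MP_L/MP_M = w/r.
Here MP_L/MP_M = (1/2)·(M/L)/(1/2) = (M/L). Setting this equal to 6.25/25 = 0.25 gives M = 0.25L.
Substituting into y = 40: 5·L^(1/2)·(0.25L)^(1/2) = 40.
Solving, L = 16 and M = 4.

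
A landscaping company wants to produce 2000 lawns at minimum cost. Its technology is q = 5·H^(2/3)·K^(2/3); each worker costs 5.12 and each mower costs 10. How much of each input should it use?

Cost minimization requires the marginal rate of technical substitution to equal the input-price ratio: MP_H/MP_K = w/r.
Here MP_H/MP_K = (2/3)·(K/H)/(2/3) = (K/H). Setting this equal to 5.12/10 = 0.512 gives K = 0.512H.
Substituting into q = 2000: 5·H^(2/3)·(0.512H)^(2/3) = 2000.
Solving, H = 125 and K = 64.

H* = 125, K* = 64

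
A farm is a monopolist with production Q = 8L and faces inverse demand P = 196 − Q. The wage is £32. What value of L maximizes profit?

Marginal revenue from the inverse demand is MR = 196 − 2Q.
The marginal product is MP_L = 8.
A monopolist hires until marginal revenue product equals the wage: MR·MP_L = w.
(196 − 16L)·8 = 32, so L = 12.

L* = 12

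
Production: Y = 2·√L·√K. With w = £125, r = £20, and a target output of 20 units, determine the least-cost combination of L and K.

L* = 4, K* = 25

Cost minimization requires the marginal rate of technical substitution to equal the input-price ratio: MP_L/MP_K = w/r.
Here MP_L/MP_K = (1/2)·(K/L)/(1/2) = (K/L). Setting this equal to 125/20 = 6.25 gives K = 6.25L.
Substituting into Y = 20: 2·L^(1/2)·(6.25L)^(1/2) = 20.
Solving, L = 4 and K = 25.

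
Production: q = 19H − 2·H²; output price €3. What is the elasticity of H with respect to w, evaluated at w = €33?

ε = -1.375

From P·MP_H = w with MP_H = 19 − 4H, labor demand is H(w) = (19 − w/3)/4.
dH/dw = −1/(12) = -1/12.
At w = 33, H = 2, so ε = (dH/dw)·(w/H) = (-1/12)·(33/2) = -1.375.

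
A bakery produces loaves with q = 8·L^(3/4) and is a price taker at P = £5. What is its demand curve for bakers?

L(w) = 810000/w^(4)

MP_L = (3/4)·8·L^(-1/4) = 6·L^(-1/4).
Setting P·MP_L = w: 30·L^(-1/4) = w.
Solving for L: L^(-1/4) = w/30, so L = (30/w)^(4).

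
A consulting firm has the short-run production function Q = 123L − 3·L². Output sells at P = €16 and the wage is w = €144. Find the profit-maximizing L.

L* = 19

The marginal product of L is MP_L = 123 − 6L.
A price-taking firm hires until the value of the marginal product equals the wage: P·MP_L = w, so 16·(123 − 6L) = 144.
Then 123 − 6L = 9, giving L = 19.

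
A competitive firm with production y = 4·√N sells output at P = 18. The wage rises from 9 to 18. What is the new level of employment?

N* = 4

From P·MP_N = w with MP_N = 2·N^(-1/2), the labor demand is N(w) = (36/w)^(2).
At w = 9: N = 16. At w = 18: N = 4.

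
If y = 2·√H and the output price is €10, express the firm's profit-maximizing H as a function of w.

H(w) = 100/w²

MP_H = (1/2)·2·H^(-1/2) = H^(-1/2).
Setting P·MP_H = w: 10·H^(-1/2) = w.
Solving for H: H^(-1/2) = w/10, so H = (10/w)^(2).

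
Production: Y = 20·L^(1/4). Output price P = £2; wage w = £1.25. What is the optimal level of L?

L* = 16

MP_L = (1/4)·20·L^(-3/4) = 5·L^(-3/4).
Profit maximization for a price taker requires P·MP_L = w: 2·5·L^(-3/4) = 1.25.
So L^(-3/4) = 0.125, which gives L = 16.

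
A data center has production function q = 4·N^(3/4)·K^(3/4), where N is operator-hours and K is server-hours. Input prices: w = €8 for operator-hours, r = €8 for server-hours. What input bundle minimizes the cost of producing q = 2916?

N* = 81, K* = 81

Cost minimization requires the marginal rate of technical substitution to equal the input-price ratio: MP_N/MP_K = w/r.
Here MP_N/MP_K = (3/4)·(K/N)/(3/4) = (K/N). Setting this equal to 8/8 = 1 gives K = N.
Substituting into q = 2916: 4·N^(3/4)·(N)^(3/4) = 2916.
Solving, N = 81 and K = 81.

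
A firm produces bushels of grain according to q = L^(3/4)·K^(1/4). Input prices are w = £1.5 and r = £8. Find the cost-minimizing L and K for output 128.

Cost minimization requires the marginal rate of technical substitution to equal the input-price ratio: MP_L/MP_K = w/r.
Here MP_L/MP_K = (3/4)·(K/L)/(1/4) = 3·(K/L). Setting this equal to 1.5/8 = 0.1875 gives K = 0.0625L.
Substituting into q = 128: L^(3/4)·(0.0625L)^(1/4) = 128.
Solving, L = 256 and K = 16.

L* = 256, K* = 16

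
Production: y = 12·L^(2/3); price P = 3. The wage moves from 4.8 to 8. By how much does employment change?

From P·MP_L = w with MP_L = 8·L^(-1/3), the labor demand is L(w) = (24/w)^(3).
At w = 4.8: L = 125. At w = 8: L = 27.
ΔL = 27 − 125 = -98.

ΔL = -98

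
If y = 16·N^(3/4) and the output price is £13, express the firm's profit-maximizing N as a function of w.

N(w) = (156/w)^(4)

MP_N = (3/4)·16·N^(-1/4) = 12·N^(-1/4).
Setting P·MP_N = w: 156·N^(-1/4) = w.
Solving for N: N^(-1/4) = w/156, so N = (156/w)^(4).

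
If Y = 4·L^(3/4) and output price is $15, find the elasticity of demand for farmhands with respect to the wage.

ε = -4

MP_L = (3/4)·4·L^(-1/4), so P·MP_L = w gives 45·L^(-1/4) = w.
Solving, L(w) = (45/w)^(4). This is a constant-elasticity form: L ∝ w^(−4), so ε = −4.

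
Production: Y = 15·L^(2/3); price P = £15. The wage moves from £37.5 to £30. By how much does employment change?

From P·MP_L = w with MP_L = 10·L^(-1/3), the labor demand is L(w) = (150/w)^(3).
At w = 37.5: L = 64. At w = 30: L = 125.
ΔL = 125 − 64 = 61.

ΔL = 61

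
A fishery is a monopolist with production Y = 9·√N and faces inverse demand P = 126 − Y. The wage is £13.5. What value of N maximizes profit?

N* = 36

Marginal revenue from the inverse demand is MR = 126 − 2Y.
The marginal product is MP_N = 4.5·N^(-1/2).
A monopolist hires until marginal revenue product equals the wage: MR·MP_N = w.
At N, Y = 9·√N. Substituting and solving: (126 − 18·√N)·4.5·N^(-1/2) = 13.5 gives N = 36.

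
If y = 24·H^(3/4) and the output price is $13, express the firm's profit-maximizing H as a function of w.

MP_H = (3/4)·24·H^(-1/4) = 18·H^(-1/4).
Setting P·MP_H = w: 234·H^(-1/4) = w.
Solving for H: H^(-1/4) = w/234, so H = (234/w)^(4).

H(w) = (234/w)^(4)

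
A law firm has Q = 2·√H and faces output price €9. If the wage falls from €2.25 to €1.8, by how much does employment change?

From P·MP_H = w with MP_H = H^(-1/2), the labor demand is H(w) = (9/w)^(2).
At w = 2.25: H = 16. At w = 1.8: H = 25.
ΔH = 25 − 16 = 9.

ΔH = 9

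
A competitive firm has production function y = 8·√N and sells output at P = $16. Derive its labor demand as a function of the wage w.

MP_N = (1/2)·8·N^(-1/2) = 4·N^(-1/2).
Setting P·MP_N = w: 64·N^(-1/2) = w.
Solving for N: N^(-1/2) = w/64, so N = (64/w)^(2).

N(w) = 4096/w²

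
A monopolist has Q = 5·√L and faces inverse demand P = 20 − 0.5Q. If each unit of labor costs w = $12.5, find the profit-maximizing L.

Marginal revenue from the inverse demand is MR = 20 − Q.
The marginal product is MP_L = 2.5·L^(-1/2).
A monopolist hires until marginal revenue product equals the wage: MR·MP_L = w.
At L, Q = 5·√L. Substituting and solving: (20 − 5·√L)·2.5·L^(-1/2) = 12.5 gives L = 4.

L* = 4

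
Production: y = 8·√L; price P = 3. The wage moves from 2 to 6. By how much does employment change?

From P·MP_L = w with MP_L = 4·L^(-1/2), the labor demand is L(w) = (12/w)^(2).
At w = 2: L = 36. At w = 6: L = 4.
ΔL = 4 − 36 = -32.

ΔL = -32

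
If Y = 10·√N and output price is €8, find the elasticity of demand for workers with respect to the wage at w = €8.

MP_N = (1/2)·10·N^(-1/2), so P·MP_N = w gives 40·N^(-1/2) = w.
Solving, N(w) = (40/w)^(2). This is a constant-elasticity form: N ∝ w^(−2), so ε = −2.

ε = -2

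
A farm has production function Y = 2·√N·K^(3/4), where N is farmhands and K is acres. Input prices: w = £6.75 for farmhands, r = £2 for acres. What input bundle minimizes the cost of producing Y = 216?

Cost minimization requires the marginal rate of technical substitution to equal the input-price ratio: MP_N/MP_K = w/r.
Here MP_N/MP_K = (1/2)·(K/N)/(3/4) = (2/3)·(K/N). Setting this equal to 6.75/2 = 3.375 gives K = 5.0625N.
Substituting into Y = 216: 2·N^(1/2)·(5.0625N)^(3/4) = 216.
Solving, N = 16 and K = 81.

N* = 16, K* = 81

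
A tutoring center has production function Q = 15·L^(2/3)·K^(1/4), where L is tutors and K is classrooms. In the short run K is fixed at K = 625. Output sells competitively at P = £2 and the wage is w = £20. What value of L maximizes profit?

L* = 125

With K = 625, MP_L = (2/3)·15·L^(-1/3)·625^(1/4) = 50·L^(-1/3).
Profit maximization for a price taker requires P·MP_L = w: 2·50·L^(-1/3) = 20.
So L^(-1/3) = 0.2, which gives L = 125.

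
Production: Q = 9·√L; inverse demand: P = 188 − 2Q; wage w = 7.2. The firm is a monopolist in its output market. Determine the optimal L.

L* = 25

Marginal revenue from the inverse demand is MR = 188 − 4Q.
The marginal product is MP_L = 4.5·L^(-1/2).
A monopolist hires until marginal revenue product equals the wage: MR·MP_L = w.
At L, Q = 9·√L. Substituting and solving: (188 − 36·√L)·4.5·L^(-1/2) = 7.2 gives L = 25.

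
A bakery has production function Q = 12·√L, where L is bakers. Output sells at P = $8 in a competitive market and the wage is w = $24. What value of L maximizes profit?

MP_L = (1/2)·12·L^(-1/2) = 6·L^(-1/2).
Profit maximization for a price taker requires P·MP_L = w: 8·6·L^(-1/2) = 24.
So L^(-1/2) = 0.5, which gives L = 4.

L* = 4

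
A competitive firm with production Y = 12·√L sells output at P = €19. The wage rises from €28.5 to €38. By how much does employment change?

ΔL = -7

From P·MP_L = w with MP_L = 6·L^(-1/2), the labor demand is L(w) = (114/w)^(2).
At w = 28.5: L = 16. At w = 38: L = 9.
ΔL = 9 − 16 = -7.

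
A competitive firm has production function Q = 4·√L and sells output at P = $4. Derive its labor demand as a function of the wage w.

L(w) = 64/w²

MP_L = (1/2)·4·L^(-1/2) = 2·L^(-1/2).
Setting P·MP_L = w: 8·L^(-1/2) = w.
Solving for L: L^(-1/2) = w/8, so L = (8/w)^(2).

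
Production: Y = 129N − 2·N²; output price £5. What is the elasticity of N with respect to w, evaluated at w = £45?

ε = -0.075

From P·MP_N = w with MP_N = 129 − 4N, labor demand is N(w) = (129 − w/5)/4.
dN/dw = −1/(20) = -0.05.
At w = 45, N = 30, so ε = (dN/dw)·(w/N) = (-0.05)·(45/30) = -0.075.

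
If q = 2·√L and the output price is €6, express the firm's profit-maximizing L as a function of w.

L(w) = 36/w²

MP_L = (1/2)·2·L^(-1/2) = L^(-1/2).
Setting P·MP_L = w: 6·L^(-1/2) = w.
Solving for L: L^(-1/2) = w/6, so L = (6/w)^(2).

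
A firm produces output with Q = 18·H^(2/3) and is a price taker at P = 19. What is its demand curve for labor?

H(w) = (228/w)^(3)

MP_H = (2/3)·18·H^(-1/3) = 12·H^(-1/3).
Setting P·MP_H = w: 228·H^(-1/3) = w.
Solving for H: H^(-1/3) = w/228, so H = (228/w)^(3).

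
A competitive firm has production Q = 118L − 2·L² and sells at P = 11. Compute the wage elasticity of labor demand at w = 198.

From P·MP_L = w with MP_L = 118 − 4L, labor demand is L(w) = (118 − w/11)/4.
dL/dw = −1/(44) = -1/44.
At w = 198, L = 25, so ε = (dL/dw)·(w/L) = (-1/44)·(198/25) = -0.18.

ε = -0.18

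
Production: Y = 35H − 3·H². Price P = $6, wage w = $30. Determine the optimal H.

H* = 5

The marginal product of H is MP_H = 35 − 6H.
A price-taking firm hires until the value of the marginal product equals the wage: P·MP_H = w, so 6·(35 − 6H) = 30.
Then 35 − 6H = 5, giving H = 5.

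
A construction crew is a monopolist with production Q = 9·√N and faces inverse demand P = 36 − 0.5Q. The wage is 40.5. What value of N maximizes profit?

N* = 4

Marginal revenue from the inverse demand is MR = 36 − Q.
The marginal product is MP_N = 4.5·N^(-1/2).
A monopolist hires until marginal revenue product equals the wage: MR·MP_N = w.
At N, Q = 9·√N. Substituting and solving: (36 − 9·√N)·4.5·N^(-1/2) = 40.5 gives N = 4.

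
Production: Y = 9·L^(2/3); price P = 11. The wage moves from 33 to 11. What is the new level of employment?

From P·MP_L = w with MP_L = 6·L^(-1/3), the labor demand is L(w) = (66/w)^(3).
At w = 33: L = 8. At w = 11: L = 216.

L* = 216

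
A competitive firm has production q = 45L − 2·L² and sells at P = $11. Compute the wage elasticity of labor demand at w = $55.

ε = -0.125

From P·MP_L = w with MP_L = 45 − 4L, labor demand is L(w) = (45 − w/11)/4.
dL/dw = −1/(44) = -1/44.
At w = 55, L = 10, so ε = (dL/dw)·(w/L) = (-1/44)·(55/10) = -0.125.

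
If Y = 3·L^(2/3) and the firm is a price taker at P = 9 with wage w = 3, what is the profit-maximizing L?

L* = 216

MP_L = (2/3)·3·L^(-1/3) = 2·L^(-1/3).
Profit maximization for a price taker requires P·MP_L = w: 9·2·L^(-1/3) = 3.
So L^(-1/3) = 1/6, which gives L = 216.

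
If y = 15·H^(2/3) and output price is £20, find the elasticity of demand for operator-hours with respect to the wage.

ε = -3

MP_H = (2/3)·15·H^(-1/3), so P·MP_H = w gives 200·H^(-1/3) = w.
Solving, H(w) = (200/w)^(3). This is a constant-elasticity form: H ∝ w^(−3), so ε = −3.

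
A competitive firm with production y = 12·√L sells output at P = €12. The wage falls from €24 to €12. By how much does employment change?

ΔL = 27

From P·MP_L = w with MP_L = 6·L^(-1/2), the labor demand is L(w) = (72/w)^(2).
At w = 24: L = 9. At w = 12: L = 36.
ΔL = 36 − 9 = 27.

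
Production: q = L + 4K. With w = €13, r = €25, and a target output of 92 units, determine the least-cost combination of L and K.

The inputs are perfect substitutes, so the firm uses whichever has the lower cost per unit of output.
Cost per unit of output via L is 13; via K it is 6.25. K is cheaper.
Producing q = 92 with K alone: L = 0, K = 23.

L* = 0, K* = 23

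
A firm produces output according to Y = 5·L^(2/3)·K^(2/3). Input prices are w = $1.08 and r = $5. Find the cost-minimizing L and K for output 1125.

Cost minimization requires the marginal rate of technical substitution to equal the input-price ratio: MP_L/MP_K = w/r.
Here MP_L/MP_K = (2/3)·(K/L)/(2/3) = (K/L). Setting this equal to 1.08/5 = 0.216 gives K = 0.216L.
Substituting into Y = 1125: 5·L^(2/3)·(0.216L)^(2/3) = 1125.
Solving, L = 125 and K = 27.

L* = 125, K* = 27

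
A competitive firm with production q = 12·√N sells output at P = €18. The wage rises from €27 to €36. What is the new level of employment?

From P·MP_N = w with MP_N = 6·N^(-1/2), the labor demand is N(w) = (108/w)^(2).
At w = 27: N = 16. At w = 36: N = 9.

N* = 9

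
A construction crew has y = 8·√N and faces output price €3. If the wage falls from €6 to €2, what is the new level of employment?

N* = 36

From P·MP_N = w with MP_N = 4·N^(-1/2), the labor demand is N(w) = (12/w)^(2).
At w = 6: N = 4. At w = 2: N = 36.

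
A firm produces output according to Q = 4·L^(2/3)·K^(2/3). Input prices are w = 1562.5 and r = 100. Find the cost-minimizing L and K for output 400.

L* = 8, K* = 125

Cost minimization requires the marginal rate of technical substitution to equal the input-price ratio: MP_L/MP_K = w/r.
Here MP_L/MP_K = (2/3)·(K/L)/(2/3) = (K/L). Setting this equal to 1562.5/100 = 15.625 gives K = 15.625L.
Substituting into Q = 400: 4·L^(2/3)·(15.625L)^(2/3) = 400.
Solving, L = 8 and K = 125.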